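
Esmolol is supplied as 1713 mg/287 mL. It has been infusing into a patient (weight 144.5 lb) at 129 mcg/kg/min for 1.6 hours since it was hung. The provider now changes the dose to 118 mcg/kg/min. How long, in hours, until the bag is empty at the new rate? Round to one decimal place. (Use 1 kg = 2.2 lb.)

Initial rate:
Weight = 144.5 lb ÷ 2.2 lb/kg = 65.68182 kg
Dose = 129 mcg/kg/min × 65.68182 kg = 8472.955 mcg/min
8472.955 mcg/min × 60 min/hr = 508377.3 mcg/hr
Concentration = 1713 mg ÷ 287 mL = 5.968641 mg/mL = 5968.641 mcg/mL
Rate = 508377.3 mcg/hr ÷ 5968.641 mcg/mL = 85.17471 mL/hr
Volume infused so far = 85.17471 mL/hr × 1.6 hr = 136.2795 mL
Volume remaining = 287 − 136.2795 = 150.7205 mL
New rate:
Dose = 118 mcg/kg/min × 65.68182 kg = 7750.455 mcg/min
7750.455 mcg/min × 60 min/hr = 465027.3 mcg/hr
Rate = 465027.3 mcg/hr ÷ 5968.641 mcg/mL = 77.91175 mL/hr
Time remaining = 150.7205 mL ÷ 77.91175 mL/hr = 1.934502 hr

1.9 hours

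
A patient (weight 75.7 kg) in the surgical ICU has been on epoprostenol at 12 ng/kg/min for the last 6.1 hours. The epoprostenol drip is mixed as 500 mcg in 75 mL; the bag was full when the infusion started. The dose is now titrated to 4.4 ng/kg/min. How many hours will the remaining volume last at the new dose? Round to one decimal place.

Initial rate:
Dose = 12 ng/kg/min × 75.7 kg = 908.4 ng/min
908.4 ng/min × 60 min/hr = 54504 ng/hr
Concentration = 500 mcg ÷ 75 mL = 6.666667 mcg/mL = 6666.667 ng/mL
Rate = 54504 ng/hr ÷ 6666.667 ng/mL = 8.1756 mL/hr
Volume infused so far = 8.1756 mL/hr × 6.1 hr = 49.87116 mL
Volume remaining = 75 − 49.87116 = 25.12884 mL
New rate:
Dose = 4.4 ng/kg/min × 75.7 kg = 333.08 ng/min
333.08 ng/min × 60 min/hr = 19984.8 ng/hr
Rate = 19984.8 ng/hr ÷ 6666.667 ng/mL = 2.99772 mL/hr
Time remaining = 25.12884 mL ÷ 2.99772 mL/hr = 8.382651 hr

8.4 hours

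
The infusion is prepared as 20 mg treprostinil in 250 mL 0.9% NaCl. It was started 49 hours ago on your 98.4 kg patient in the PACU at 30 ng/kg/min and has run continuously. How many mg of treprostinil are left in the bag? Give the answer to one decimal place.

Dose = 30 ng/kg/min × 98.4 kg = 2952 ng/min
2952 ng/min × 60 min/hr = 177120 ng/hr
Concentration = 20 mg ÷ 250 mL = 0.08 mg/mL = 80000 ng/mL
Rate = 177120 ng/hr ÷ 80000 ng/mL = 2.214 mL/hr
Volume infused = 2.214 mL/hr × 49 hr = 108.486 mL
Volume remaining = 250 − 108.486 = 141.514 mL
Drug remaining = 141.514 mL × 80000 ng/mL = 11321120 ng = 11.32112 mg

11.3 mg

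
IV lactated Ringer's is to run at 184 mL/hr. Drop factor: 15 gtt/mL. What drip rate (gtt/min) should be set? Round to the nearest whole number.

184 mL/hr ÷ 60 min/hr = 3.066667 mL/min
3.066667 mL/min × 15 gtt/mL = 46 gtt/min

46 gtt/min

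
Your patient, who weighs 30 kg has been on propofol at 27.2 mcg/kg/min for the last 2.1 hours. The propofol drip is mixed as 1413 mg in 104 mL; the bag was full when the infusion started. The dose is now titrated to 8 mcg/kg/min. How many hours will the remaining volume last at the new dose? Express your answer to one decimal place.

Initial rate:
Dose = 27.2 mcg/kg/min × 30 kg = 816 mcg/min
816 mcg/min × 60 min/hr = 48960 mcg/hr
Concentration = 1413 mg ÷ 104 mL = 13.58654 mg/mL = 13586.54 mcg/mL
Rate = 48960 mcg/hr ÷ 13586.54 mcg/mL = 3.603567 mL/hr
Volume infused so far = 3.603567 mL/hr × 2.1 hr = 7.56749 mL
Volume remaining = 104 − 7.56749 = 96.43251 mL
New rate:
Dose = 8 mcg/kg/min × 30 kg = 240 mcg/min
240 mcg/min × 60 min/hr = 14400 mcg/hr
Rate = 14400 mcg/hr ÷ 13586.54 mcg/mL = 1.059873 mL/hr
Time remaining = 96.43251 mL ÷ 1.059873 mL/hr = 90.985 hr

91.0 hours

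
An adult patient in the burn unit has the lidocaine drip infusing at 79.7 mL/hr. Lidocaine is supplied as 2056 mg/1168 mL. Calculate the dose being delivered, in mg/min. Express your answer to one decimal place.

Concentration = 2056 mg ÷ 1168 mL = 1.760274 mg/mL
Drug rate = 79.7 mL/hr × 1.760274 mg/mL = 140.2938 mg/hr
140.2938 mg/hr ÷ 60 min/hr = 2.338231 mg/min

2.3 mg/min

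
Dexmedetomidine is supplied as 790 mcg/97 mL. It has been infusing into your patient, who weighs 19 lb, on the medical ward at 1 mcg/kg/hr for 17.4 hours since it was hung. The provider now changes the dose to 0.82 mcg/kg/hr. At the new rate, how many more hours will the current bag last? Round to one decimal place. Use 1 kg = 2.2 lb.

Initial rate:
Weight = 19 lb ÷ 2.2 lb/kg = 8.636364 kg
Dose = 1 mcg/kg/hr × 8.636364 kg = 8.636364 mcg/hr
Concentration = 790 mcg ÷ 97 mL = 8.14433 mcg/mL
Rate = 8.636364 mcg/hr ÷ 8.14433 mcg/mL = 1.060414 mL/hr
Volume infused so far = 1.060414 mL/hr × 17.4 hr = 18.45121 mL
Volume remaining = 97 − 18.45121 = 78.54879 mL
New rate:
Dose = 0.82 mcg/kg/hr × 8.636364 kg = 7.081818 mcg/hr
Rate = 7.081818 mcg/hr ÷ 8.14433 mcg/mL = 0.8695397 mL/hr
Time remaining = 78.54879 mL ÷ 0.8695397 mL/hr = 90.33376 hr

90.3 hours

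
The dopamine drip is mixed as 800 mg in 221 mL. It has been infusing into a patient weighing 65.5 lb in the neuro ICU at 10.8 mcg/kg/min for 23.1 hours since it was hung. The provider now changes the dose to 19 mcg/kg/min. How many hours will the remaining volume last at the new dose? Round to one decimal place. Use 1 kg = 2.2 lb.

10.4 hours

Initial rate:
Weight = 65.5 lb ÷ 2.2 lb/kg = 29.77273 kg
Dose = 10.8 mcg/kg/min × 29.77273 kg = 321.5455 mcg/min
321.5455 mcg/min × 60 min/hr = 19292.73 mcg/hr
Concentration = 800 mg ÷ 221 mL = 3.61991 mg/mL = 3619.91 mcg/mL
Rate = 19292.73 mcg/hr ÷ 3619.91 mcg/mL = 5.329616 mL/hr
Volume infused so far = 5.329616 mL/hr × 23.1 hr = 123.1141 mL
Volume remaining = 221 − 123.1141 = 97.88587 mL
New rate:
Dose = 19 mcg/kg/min × 29.77273 kg = 565.6818 mcg/min
565.6818 mcg/min × 60 min/hr = 33940.91 mcg/hr
Rate = 33940.91 mcg/hr ÷ 3619.91 mcg/mL = 9.376176 mL/hr
Time remaining = 97.88587 mL ÷ 9.376176 mL/hr = 10.43985 hr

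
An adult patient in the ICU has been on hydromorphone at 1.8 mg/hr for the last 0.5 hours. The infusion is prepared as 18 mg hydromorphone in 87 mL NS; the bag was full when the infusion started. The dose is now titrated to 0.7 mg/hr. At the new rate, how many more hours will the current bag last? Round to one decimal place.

24.4 hours

Initial rate:
Concentration = 18 mg ÷ 87 mL = 0.2068966 mg/mL
Rate = 1.8 mg/hr ÷ 0.2068966 mg/mL = 8.7 mL/hr
Volume infused so far = 8.7 mL/hr × 0.5 hr = 4.35 mL
Volume remaining = 87 − 4.35 = 82.65 mL
New rate:
Rate = 0.7 mg/hr ÷ 0.2068966 mg/mL = 3.383333 mL/hr
Time remaining = 82.65 mL ÷ 3.383333 mL/hr = 24.42857 hr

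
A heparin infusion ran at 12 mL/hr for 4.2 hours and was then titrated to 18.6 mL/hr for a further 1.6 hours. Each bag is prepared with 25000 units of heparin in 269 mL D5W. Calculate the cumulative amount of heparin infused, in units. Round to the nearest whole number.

7450 units

Concentration = 25000 units ÷ 269 mL = 92.9368 units/mL
Stage 1: 12 mL/hr × 4.2 hr = 50.4 mL → 50.4 mL × 92.9368 units/mL = 4684.015 units
Stage 2: 18.6 mL/hr × 1.6 hr = 29.76 mL → 29.76 mL × 92.9368 units/mL = 2765.799 units
Total = 4684.015 + 2765.799 = 7449.814 units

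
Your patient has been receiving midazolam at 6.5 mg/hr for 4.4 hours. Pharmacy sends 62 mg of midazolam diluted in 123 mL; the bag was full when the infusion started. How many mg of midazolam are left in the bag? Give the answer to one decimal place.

Concentration = 62 mg ÷ 123 mL = 0.504065 mg/mL
Rate = 6.5 mg/hr ÷ 0.504065 mg/mL = 12.89516 mL/hr
Volume infused = 12.89516 mL/hr × 4.4 hr = 56.73871 mL
Volume remaining = 123 − 56.73871 = 66.26129 mL
Drug remaining = 66.26129 mL × 0.504065 mg/mL = 33.4 mg

33.4 mg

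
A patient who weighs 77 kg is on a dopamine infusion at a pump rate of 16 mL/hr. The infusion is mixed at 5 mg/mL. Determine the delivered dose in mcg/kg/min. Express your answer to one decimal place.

Concentration = 5 mg/mL = 5000 mcg/mL
Drug rate = 16 mL/hr × 5000 mcg/mL = 80000 mcg/hr
80000 mcg/hr ÷ 60 min/hr = 1333.333 mcg/min
1333.333 mcg/min ÷ 77 kg = 17.31602 mcg/kg/min

17.3 mcg/kg/min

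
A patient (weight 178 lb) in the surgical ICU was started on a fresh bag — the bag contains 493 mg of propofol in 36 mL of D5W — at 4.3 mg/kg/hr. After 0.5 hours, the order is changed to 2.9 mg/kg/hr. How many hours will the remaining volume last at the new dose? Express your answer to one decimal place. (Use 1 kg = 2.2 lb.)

1.4 hours

Initial rate:
Weight = 178 lb ÷ 2.2 lb/kg = 80.90909 kg
Dose = 4.3 mg/kg/hr × 80.90909 kg = 347.9091 mg/hr
Concentration = 493 mg ÷ 36 mL = 13.69444 mg/mL
Rate = 347.9091 mg/hr ÷ 13.69444 mg/mL = 25.40513 mL/hr
Volume infused so far = 25.40513 mL/hr × 0.5 hr = 12.70256 mL
Volume remaining = 36 − 12.70256 = 23.29744 mL
New rate:
Dose = 2.9 mg/kg/hr × 80.90909 kg = 234.6364 mg/hr
Rate = 234.6364 mg/hr ÷ 13.69444 mg/mL = 17.13369 mL/hr
Time remaining = 23.29744 mL ÷ 17.13369 mL/hr = 1.359744 hr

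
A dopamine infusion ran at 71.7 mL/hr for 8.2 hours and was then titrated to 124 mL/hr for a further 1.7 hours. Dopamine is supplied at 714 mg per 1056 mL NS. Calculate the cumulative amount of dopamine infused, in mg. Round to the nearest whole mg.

540 mg

Concentration = 714 mg ÷ 1056 mL = 0.6761364 mg/mL
Stage 1: 71.7 mL/hr × 8.2 hr = 587.94 mL → 587.94 mL × 0.6761364 mg/mL = 397.5276 mg
Stage 2: 124 mL/hr × 1.7 hr = 210.8 mL → 210.8 mL × 0.6761364 mg/mL = 142.5295 mg
Total = 397.5276 + 142.5295 = 540.0572 mg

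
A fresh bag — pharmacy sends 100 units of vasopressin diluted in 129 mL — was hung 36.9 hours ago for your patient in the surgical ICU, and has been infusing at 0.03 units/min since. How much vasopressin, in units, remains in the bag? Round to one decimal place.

33.6 units

0.03 units/min × 60 min/hr = 1.8 units/hr
Concentration = 100 units ÷ 129 mL = 0.7751938 units/mL
Rate = 1.8 units/hr ÷ 0.7751938 units/mL = 2.322 mL/hr
Volume infused = 2.322 mL/hr × 36.9 hr = 85.6818 mL
Volume remaining = 129 − 85.6818 = 43.3182 mL
Drug remaining = 43.3182 mL × 0.7751938 units/mL = 33.58 units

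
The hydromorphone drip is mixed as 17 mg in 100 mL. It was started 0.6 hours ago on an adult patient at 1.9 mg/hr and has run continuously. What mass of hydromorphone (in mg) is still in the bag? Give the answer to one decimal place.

Concentration = 17 mg ÷ 100 mL = 0.17 mg/mL
Rate = 1.9 mg/hr ÷ 0.17 mg/mL = 11.17647 mL/hr
Volume infused = 11.17647 mL/hr × 0.6 hr = 6.705882 mL
Volume remaining = 100 − 6.705882 = 93.29412 mL
Drug remaining = 93.29412 mL × 0.17 mg/mL = 15.86 mg

15.9 mg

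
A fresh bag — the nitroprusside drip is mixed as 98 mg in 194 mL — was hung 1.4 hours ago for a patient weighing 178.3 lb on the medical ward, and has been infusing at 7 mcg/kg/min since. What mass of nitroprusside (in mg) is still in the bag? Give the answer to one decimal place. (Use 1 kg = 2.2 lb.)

Weight = 178.3 lb ÷ 2.2 lb/kg = 81.04545 kg
Dose = 7 mcg/kg/min × 81.04545 kg = 567.3182 mcg/min
567.3182 mcg/min × 60 min/hr = 34039.09 mcg/hr
Concentration = 98 mg ÷ 194 mL = 0.5051546 mg/mL = 505.1546 mcg/mL
Rate = 34039.09 mcg/hr ÷ 505.1546 mcg/mL = 67.38351 mL/hr
Volume infused = 67.38351 mL/hr × 1.4 hr = 94.33691 mL
Volume remaining = 194 − 94.33691 = 99.66309 mL
Drug remaining = 99.66309 mL × 505.1546 mcg/mL = 50345.27 mcg = 50.34527 mg

50.3 mg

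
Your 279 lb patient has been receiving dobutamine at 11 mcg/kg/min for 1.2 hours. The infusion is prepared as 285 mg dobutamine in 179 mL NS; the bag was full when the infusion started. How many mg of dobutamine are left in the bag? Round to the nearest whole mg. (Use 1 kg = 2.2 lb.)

185 mg

Weight = 279 lb ÷ 2.2 lb/kg = 126.8182 kg
Dose = 11 mcg/kg/min × 126.8182 kg = 1395 mcg/min
1395 mcg/min × 60 min/hr = 83700 mcg/hr
Concentration = 285 mg ÷ 179 mL = 1.592179 mg/mL = 1592.179 mcg/mL
Rate = 83700 mcg/hr ÷ 1592.179 mcg/mL = 52.56947 mL/hr
Volume infused = 52.56947 mL/hr × 1.2 hr = 63.08337 mL
Volume remaining = 179 − 63.08337 = 115.9166 mL
Drug remaining = 115.9166 mL × 1592.179 mcg/mL = 184560 mcg = 184.56 mg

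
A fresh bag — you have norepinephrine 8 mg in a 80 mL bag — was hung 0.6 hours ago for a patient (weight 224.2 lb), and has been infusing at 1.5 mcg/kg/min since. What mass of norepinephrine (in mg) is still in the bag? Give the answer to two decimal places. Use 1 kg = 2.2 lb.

Weight = 224.2 lb ÷ 2.2 lb/kg = 101.9091 kg
Dose = 1.5 mcg/kg/min × 101.9091 kg = 152.8636 mcg/min
152.8636 mcg/min × 60 min/hr = 9171.818 mcg/hr
Concentration = 8 mg ÷ 80 mL = 0.1 mg/mL = 100 mcg/mL
Rate = 9171.818 mcg/hr ÷ 100 mcg/mL = 91.71818 mL/hr
Volume infused = 91.71818 mL/hr × 0.6 hr = 55.03091 mL
Volume remaining = 80 − 55.03091 = 24.96909 mL
Drug remaining = 24.96909 mL × 100 mcg/mL = 2496.909 mcg = 2.496909 mg

2.50 mg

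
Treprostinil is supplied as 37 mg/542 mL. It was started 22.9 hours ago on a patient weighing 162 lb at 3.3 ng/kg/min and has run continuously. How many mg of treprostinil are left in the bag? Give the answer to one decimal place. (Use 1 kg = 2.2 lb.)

36.7 mg

Weight = 162 lb ÷ 2.2 lb/kg = 73.63636 kg
Dose = 3.3 ng/kg/min × 73.63636 kg = 243 ng/min
243 ng/min × 60 min/hr = 14580 ng/hr
Concentration = 37 mg ÷ 542 mL = 0.06826568 mg/mL = 68265.68 ng/mL
Rate = 14580 ng/hr ÷ 68265.68 ng/mL = 0.2135773 mL/hr
Volume infused = 0.2135773 mL/hr × 22.9 hr = 4.89092 mL
Volume remaining = 542 − 4.89092 = 537.1091 mL
Drug remaining = 537.1091 mL × 68265.68 ng/mL = 36666118 ng = 36.66612 mg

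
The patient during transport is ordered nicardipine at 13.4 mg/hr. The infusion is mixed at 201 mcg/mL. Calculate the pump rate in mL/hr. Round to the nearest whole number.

67 mL/hr

Concentration = 201 mcg/mL = 0.201 mg/mL
Rate = 13.4 mg/hr ÷ 0.201 mg/mL = 66.66667 mL/hr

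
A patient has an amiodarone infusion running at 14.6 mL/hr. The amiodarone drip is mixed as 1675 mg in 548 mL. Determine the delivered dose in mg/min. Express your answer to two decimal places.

Concentration = 1675 mg ÷ 548 mL = 3.056569 mg/mL
Drug rate = 14.6 mL/hr × 3.056569 mg/mL = 44.62591 mg/hr
44.62591 mg/hr ÷ 60 min/hr = 0.7437652 mg/min

0.74 mg/min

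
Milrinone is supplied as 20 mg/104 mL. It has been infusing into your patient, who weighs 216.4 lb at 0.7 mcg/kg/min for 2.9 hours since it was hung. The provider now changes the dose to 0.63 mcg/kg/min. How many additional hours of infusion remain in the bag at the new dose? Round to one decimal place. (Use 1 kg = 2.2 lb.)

Initial rate:
Weight = 216.4 lb ÷ 2.2 lb/kg = 98.36364 kg
Dose = 0.7 mcg/kg/min × 98.36364 kg = 68.85455 mcg/min
68.85455 mcg/min × 60 min/hr = 4131.273 mcg/hr
Concentration = 20 mg ÷ 104 mL = 0.1923077 mg/mL = 192.3077 mcg/mL
Rate = 4131.273 mcg/hr ÷ 192.3077 mcg/mL = 21.48262 mL/hr
Volume infused so far = 21.48262 mL/hr × 2.9 hr = 62.29959 mL
Volume remaining = 104 − 62.29959 = 41.70041 mL
New rate:
Dose = 0.63 mcg/kg/min × 98.36364 kg = 61.96909 mcg/min
61.96909 mcg/min × 60 min/hr = 3718.145 mcg/hr
Rate = 3718.145 mcg/hr ÷ 192.3077 mcg/mL = 19.33436 mL/hr
Time remaining = 41.70041 mL ÷ 19.33436 mL/hr = 2.156803 hr

2.2 hours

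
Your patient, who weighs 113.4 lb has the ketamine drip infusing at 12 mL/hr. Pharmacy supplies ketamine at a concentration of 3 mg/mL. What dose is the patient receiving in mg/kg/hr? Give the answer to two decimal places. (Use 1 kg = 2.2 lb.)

Weight = 113.4 lb ÷ 2.2 lb/kg = 51.54545 kg
Drug rate = 12 mL/hr × 3 mg/mL = 36 mg/hr
36 mg/hr ÷ 51.54545 kg = 0.6984127 mg/kg/hr

0.70 mg/kg/hr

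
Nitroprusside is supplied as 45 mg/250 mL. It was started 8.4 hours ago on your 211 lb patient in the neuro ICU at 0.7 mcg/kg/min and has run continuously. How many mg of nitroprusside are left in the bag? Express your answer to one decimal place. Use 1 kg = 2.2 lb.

11.2 mg

Weight = 211 lb ÷ 2.2 lb/kg = 95.90909 kg
Dose = 0.7 mcg/kg/min × 95.90909 kg = 67.13636 mcg/min
67.13636 mcg/min × 60 min/hr = 4028.182 mcg/hr
Concentration = 45 mg ÷ 250 mL = 0.18 mg/mL = 180 mcg/mL
Rate = 4028.182 mcg/hr ÷ 180 mcg/mL = 22.37879 mL/hr
Volume infused = 22.37879 mL/hr × 8.4 hr = 187.9818 mL
Volume remaining = 250 − 187.9818 = 62.01818 mL
Drug remaining = 62.01818 mL × 180 mcg/mL = 11163.27 mcg = 11.16327 mg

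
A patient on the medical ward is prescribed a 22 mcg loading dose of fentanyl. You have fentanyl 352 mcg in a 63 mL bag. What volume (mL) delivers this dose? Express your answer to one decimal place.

Concentration = 352 mcg ÷ 63 mL = 5.587302 mcg/mL
Volume = 22 mcg ÷ 5.587302 mcg/mL = 3.9375 mL

3.9 mL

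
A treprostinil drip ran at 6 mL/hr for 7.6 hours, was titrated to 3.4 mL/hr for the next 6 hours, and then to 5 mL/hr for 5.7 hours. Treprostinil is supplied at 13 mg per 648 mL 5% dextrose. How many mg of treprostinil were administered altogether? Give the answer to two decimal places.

1.90 mg

Concentration = 13 mg ÷ 648 mL = 0.02006173 mg/mL
Stage 1: 6 mL/hr × 7.6 hr = 45.6 mL → 45.6 mL × 0.02006173 mg/mL = 0.9148148 mg
Stage 2: 3.4 mL/hr × 6 hr = 20.4 mL → 20.4 mL × 0.02006173 mg/mL = 0.4092593 mg
Stage 3: 5 mL/hr × 5.7 hr = 28.5 mL → 28.5 mL × 0.02006173 mg/mL = 0.5717593 mg
Total = 0.9148148 + 0.4092593 + 0.5717593 = 1.895833 mg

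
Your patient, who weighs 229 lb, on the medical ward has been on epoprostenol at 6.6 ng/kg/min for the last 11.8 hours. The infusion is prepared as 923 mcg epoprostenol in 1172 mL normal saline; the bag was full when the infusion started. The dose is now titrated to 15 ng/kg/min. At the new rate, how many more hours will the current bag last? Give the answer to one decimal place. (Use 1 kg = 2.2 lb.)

Initial rate:
Weight = 229 lb ÷ 2.2 lb/kg = 104.0909 kg
Dose = 6.6 ng/kg/min × 104.0909 kg = 687 ng/min
687 ng/min × 60 min/hr = 41220 ng/hr
Concentration = 923 mcg ÷ 1172 mL = 0.7875427 mcg/mL = 787.5427 ng/mL
Rate = 41220 ng/hr ÷ 787.5427 ng/mL = 52.34002 mL/hr
Volume infused so far = 52.34002 mL/hr × 11.8 hr = 617.6123 mL
Volume remaining = 1172 − 617.6123 = 554.3877 mL
New rate:
Dose = 15 ng/kg/min × 104.0909 kg = 1561.364 ng/min
1561.364 ng/min × 60 min/hr = 93681.82 ng/hr
Rate = 93681.82 ng/hr ÷ 787.5427 ng/mL = 118.9546 mL/hr
Time remaining = 554.3877 mL ÷ 118.9546 mL/hr = 4.660499 hr

4.7 hours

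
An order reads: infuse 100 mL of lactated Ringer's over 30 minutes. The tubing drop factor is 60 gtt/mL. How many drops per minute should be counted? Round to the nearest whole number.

200 gtt/min

100 mL ÷ (30 min) = 3.333333 mL/min
3.333333 mL/min × 60 gtt/mL = 200 gtt/min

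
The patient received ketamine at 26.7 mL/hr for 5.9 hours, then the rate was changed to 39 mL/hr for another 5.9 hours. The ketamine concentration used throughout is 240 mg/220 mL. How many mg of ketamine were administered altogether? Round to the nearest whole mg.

423 mg

Concentration = 240 mg ÷ 220 mL = 1.090909 mg/mL
Stage 1: 26.7 mL/hr × 5.9 hr = 157.53 mL → 157.53 mL × 1.090909 mg/mL = 171.8509 mg
Stage 2: 39 mL/hr × 5.9 hr = 230.1 mL → 230.1 mL × 1.090909 mg/mL = 251.0182 mg
Total = 171.8509 + 251.0182 = 422.8691 mg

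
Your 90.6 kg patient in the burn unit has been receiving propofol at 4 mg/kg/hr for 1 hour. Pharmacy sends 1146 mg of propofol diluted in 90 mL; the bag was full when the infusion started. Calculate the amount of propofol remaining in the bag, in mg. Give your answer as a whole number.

Dose = 4 mg/kg/hr × 90.6 kg = 362.4 mg/hr
Concentration = 1146 mg ÷ 90 mL = 12.73333 mg/mL
Rate = 362.4 mg/hr ÷ 12.73333 mg/mL = 28.46073 mL/hr
Volume infused = 28.46073 mL/hr × 1 hr = 28.46073 mL
Volume remaining = 90 − 28.46073 = 61.53927 mL
Drug remaining = 61.53927 mL × 12.73333 mg/mL = 783.6 mg

784 mg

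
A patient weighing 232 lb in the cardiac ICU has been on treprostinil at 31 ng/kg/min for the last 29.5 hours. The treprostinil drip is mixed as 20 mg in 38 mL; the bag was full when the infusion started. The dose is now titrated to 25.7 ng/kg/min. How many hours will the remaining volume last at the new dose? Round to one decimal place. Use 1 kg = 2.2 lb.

87.4 hours

Initial rate:
Weight = 232 lb ÷ 2.2 lb/kg = 105.4545 kg
Dose = 31 ng/kg/min × 105.4545 kg = 3269.091 ng/min
3269.091 ng/min × 60 min/hr = 196145.5 ng/hr
Concentration = 20 mg ÷ 38 mL = 0.5263158 mg/mL = 526315.8 ng/mL
Rate = 196145.5 ng/hr ÷ 526315.8 ng/mL = 0.3726764 mL/hr
Volume infused so far = 0.3726764 mL/hr × 29.5 hr = 10.99395 mL
Volume remaining = 38 − 10.99395 = 27.00605 mL
New rate:
Dose = 25.7 ng/kg/min × 105.4545 kg = 2710.182 ng/min
2710.182 ng/min × 60 min/hr = 162610.9 ng/hr
Rate = 162610.9 ng/hr ÷ 526315.8 ng/mL = 0.3089607 mL/hr
Time remaining = 27.00605 mL ÷ 0.3089607 mL/hr = 87.40932 hr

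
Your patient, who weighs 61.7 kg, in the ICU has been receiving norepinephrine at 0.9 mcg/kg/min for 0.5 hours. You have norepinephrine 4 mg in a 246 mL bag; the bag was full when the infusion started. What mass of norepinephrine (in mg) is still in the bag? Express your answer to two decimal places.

2.33 mg

Dose = 0.9 mcg/kg/min × 61.7 kg = 55.53 mcg/min
55.53 mcg/min × 60 min/hr = 3331.8 mcg/hr
Concentration = 4 mg ÷ 246 mL = 0.01626016 mg/mL = 16.26016 mcg/mL
Rate = 3331.8 mcg/hr ÷ 16.26016 mcg/mL = 204.9057 mL/hr
Volume infused = 204.9057 mL/hr × 0.5 hr = 102.4528 mL
Volume remaining = 246 − 102.4528 = 143.5471 mL
Drug remaining = 143.5471 mL × 16.26016 mcg/mL = 2334.1 mcg = 2.3341 mg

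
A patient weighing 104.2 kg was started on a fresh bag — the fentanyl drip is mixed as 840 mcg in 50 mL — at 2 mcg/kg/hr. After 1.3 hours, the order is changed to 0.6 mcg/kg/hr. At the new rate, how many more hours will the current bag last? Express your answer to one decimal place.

9.1 hours

Initial rate:
Dose = 2 mcg/kg/hr × 104.2 kg = 208.4 mcg/hr
Concentration = 840 mcg ÷ 50 mL = 16.8 mcg/mL
Rate = 208.4 mcg/hr ÷ 16.8 mcg/mL = 12.40476 mL/hr
Volume infused so far = 12.40476 mL/hr × 1.3 hr = 16.12619 mL
Volume remaining = 50 − 16.12619 = 33.87381 mL
New rate:
Dose = 0.6 mcg/kg/hr × 104.2 kg = 62.52 mcg/hr
Rate = 62.52 mcg/hr ÷ 16.8 mcg/mL = 3.721429 mL/hr
Time remaining = 33.87381 mL ÷ 3.721429 mL/hr = 9.102367 hr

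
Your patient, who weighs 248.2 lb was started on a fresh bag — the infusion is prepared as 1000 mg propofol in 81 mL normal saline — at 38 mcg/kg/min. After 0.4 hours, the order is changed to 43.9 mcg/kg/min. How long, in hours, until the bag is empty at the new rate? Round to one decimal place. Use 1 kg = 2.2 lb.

Initial rate:
Weight = 248.2 lb ÷ 2.2 lb/kg = 112.8182 kg
Dose = 38 mcg/kg/min × 112.8182 kg = 4287.091 mcg/min
4287.091 mcg/min × 60 min/hr = 257225.5 mcg/hr
Concentration = 1000 mg ÷ 81 mL = 12.34568 mg/mL = 12345.68 mcg/mL
Rate = 257225.5 mcg/hr ÷ 12345.68 mcg/mL = 20.83526 mL/hr
Volume infused so far = 20.83526 mL/hr × 0.4 hr = 8.334105 mL
Volume remaining = 81 − 8.334105 = 72.6659 mL
New rate:
Dose = 43.9 mcg/kg/min × 112.8182 kg = 4952.718 mcg/min
4952.718 mcg/min × 60 min/hr = 297163.1 mcg/hr
Rate = 297163.1 mcg/hr ÷ 12345.68 mcg/mL = 24.07021 mL/hr
Time remaining = 72.6659 mL ÷ 24.07021 mL/hr = 3.018914 hr

3.0 hours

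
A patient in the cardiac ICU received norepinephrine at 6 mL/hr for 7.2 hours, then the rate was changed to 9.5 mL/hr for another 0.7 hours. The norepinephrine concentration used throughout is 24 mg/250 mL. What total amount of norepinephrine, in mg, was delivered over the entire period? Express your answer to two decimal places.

Concentration = 24 mg ÷ 250 mL = 0.096 mg/mL
Stage 1: 6 mL/hr × 7.2 hr = 43.2 mL → 43.2 mL × 0.096 mg/mL = 4.1472 mg
Stage 2: 9.5 mL/hr × 0.7 hr = 6.65 mL → 6.65 mL × 0.096 mg/mL = 0.6384 mg
Total = 4.1472 + 0.6384 = 4.7856 mg

4.79 mg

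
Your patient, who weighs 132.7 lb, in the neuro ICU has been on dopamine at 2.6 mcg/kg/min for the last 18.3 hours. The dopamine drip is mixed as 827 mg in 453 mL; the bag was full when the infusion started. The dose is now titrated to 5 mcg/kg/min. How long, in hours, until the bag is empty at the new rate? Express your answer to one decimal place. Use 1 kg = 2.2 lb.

36.2 hours

Initial rate:
Weight = 132.7 lb ÷ 2.2 lb/kg = 60.31818 kg
Dose = 2.6 mcg/kg/min × 60.31818 kg = 156.8273 mcg/min
156.8273 mcg/min × 60 min/hr = 9409.636 mcg/hr
Concentration = 827 mg ÷ 453 mL = 1.825607 mg/mL = 1825.607 mcg/mL
Rate = 9409.636 mcg/hr ÷ 1825.607 mcg/mL = 5.154251 mL/hr
Volume infused so far = 5.154251 mL/hr × 18.3 hr = 94.32279 mL
Volume remaining = 453 − 94.32279 = 358.6772 mL
New rate:
Dose = 5 mcg/kg/min × 60.31818 kg = 301.5909 mcg/min
301.5909 mcg/min × 60 min/hr = 18095.45 mcg/hr
Rate = 18095.45 mcg/hr ÷ 1825.607 mcg/mL = 9.91202 mL/hr
Time remaining = 358.6772 mL ÷ 9.91202 mL/hr = 36.18608 hr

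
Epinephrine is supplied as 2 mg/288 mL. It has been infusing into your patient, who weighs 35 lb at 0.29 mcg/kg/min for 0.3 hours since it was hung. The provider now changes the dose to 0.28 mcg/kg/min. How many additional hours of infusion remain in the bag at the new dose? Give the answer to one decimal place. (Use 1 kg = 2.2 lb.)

Initial rate:
Weight = 35 lb ÷ 2.2 lb/kg = 15.90909 kg
Dose = 0.29 mcg/kg/min × 15.90909 kg = 4.613636 mcg/min
4.613636 mcg/min × 60 min/hr = 276.8182 mcg/hr
Concentration = 2 mg ÷ 288 mL = 0.006944444 mg/mL = 6.944444 mcg/mL
Rate = 276.8182 mcg/hr ÷ 6.944444 mcg/mL = 39.86182 mL/hr
Volume infused so far = 39.86182 mL/hr × 0.3 hr = 11.95855 mL
Volume remaining = 288 − 11.95855 = 276.0415 mL
New rate:
Dose = 0.28 mcg/kg/min × 15.90909 kg = 4.454545 mcg/min
4.454545 mcg/min × 60 min/hr = 267.2727 mcg/hr
Rate = 267.2727 mcg/hr ÷ 6.944444 mcg/mL = 38.48727 mL/hr
Time remaining = 276.0415 mL ÷ 38.48727 mL/hr = 7.172279 hr

7.2 hours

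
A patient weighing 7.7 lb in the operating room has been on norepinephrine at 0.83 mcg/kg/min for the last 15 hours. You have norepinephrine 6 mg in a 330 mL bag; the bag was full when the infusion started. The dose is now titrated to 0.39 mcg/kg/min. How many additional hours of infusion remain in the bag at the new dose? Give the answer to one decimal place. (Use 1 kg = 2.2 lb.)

41.3 hours

Initial rate:
Weight = 7.7 lb ÷ 2.2 lb/kg = 3.5 kg
Dose = 0.83 mcg/kg/min × 3.5 kg = 2.905 mcg/min
2.905 mcg/min × 60 min/hr = 174.3 mcg/hr
Concentration = 6 mg ÷ 330 mL = 0.01818182 mg/mL = 18.18182 mcg/mL
Rate = 174.3 mcg/hr ÷ 18.18182 mcg/mL = 9.5865 mL/hr
Volume infused so far = 9.5865 mL/hr × 15 hr = 143.7975 mL
Volume remaining = 330 − 143.7975 = 186.2025 mL
New rate:
Dose = 0.39 mcg/kg/min × 3.5 kg = 1.365 mcg/min
1.365 mcg/min × 60 min/hr = 81.9 mcg/hr
Rate = 81.9 mcg/hr ÷ 18.18182 mcg/mL = 4.5045 mL/hr
Time remaining = 186.2025 mL ÷ 4.5045 mL/hr = 41.337 hr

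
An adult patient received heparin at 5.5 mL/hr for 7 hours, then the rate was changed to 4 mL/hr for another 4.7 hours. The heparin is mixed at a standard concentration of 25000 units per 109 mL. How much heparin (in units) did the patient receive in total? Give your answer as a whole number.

13142 units

Concentration = 25000 units ÷ 109 mL = 229.3578 units/mL
Stage 1: 5.5 mL/hr × 7 hr = 38.5 mL → 38.5 mL × 229.3578 units/mL = 8830.275 units
Stage 2: 4 mL/hr × 4.7 hr = 18.8 mL → 18.8 mL × 229.3578 units/mL = 4311.927 units
Total = 8830.275 + 4311.927 = 13142.2 units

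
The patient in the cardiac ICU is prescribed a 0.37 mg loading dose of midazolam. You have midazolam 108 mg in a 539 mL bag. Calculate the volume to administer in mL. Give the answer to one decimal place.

1.8 mL

Concentration = 108 mg ÷ 539 mL = 0.2003711 mg/mL
Volume = 0.37 mg ÷ 0.2003711 mg/mL = 1.846574 mL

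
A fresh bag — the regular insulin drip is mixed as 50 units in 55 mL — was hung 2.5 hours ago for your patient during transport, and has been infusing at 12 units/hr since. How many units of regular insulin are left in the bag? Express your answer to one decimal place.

Concentration = 50 units ÷ 55 mL = 0.9090909 units/mL
Rate = 12 units/hr ÷ 0.9090909 units/mL = 13.2 mL/hr
Volume infused = 13.2 mL/hr × 2.5 hr = 33 mL
Volume remaining = 55 − 33 = 22 mL
Drug remaining = 22 mL × 0.9090909 units/mL = 20 units

20.0 units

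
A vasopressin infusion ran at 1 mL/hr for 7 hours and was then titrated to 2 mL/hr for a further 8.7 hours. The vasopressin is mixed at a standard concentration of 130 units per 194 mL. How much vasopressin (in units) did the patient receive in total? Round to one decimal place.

Concentration = 130 units ÷ 194 mL = 0.6701031 units/mL
Stage 1: 1 mL/hr × 7 hr = 7 mL → 7 mL × 0.6701031 units/mL = 4.690722 units
Stage 2: 2 mL/hr × 8.7 hr = 17.4 mL → 17.4 mL × 0.6701031 units/mL = 11.65979 units
Total = 4.690722 + 11.65979 = 16.35052 units

16.4 units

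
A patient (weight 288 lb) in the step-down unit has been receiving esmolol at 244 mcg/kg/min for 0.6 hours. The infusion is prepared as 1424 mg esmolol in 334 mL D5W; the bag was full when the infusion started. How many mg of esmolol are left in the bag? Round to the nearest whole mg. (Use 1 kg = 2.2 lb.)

Weight = 288 lb ÷ 2.2 lb/kg = 130.9091 kg
Dose = 244 mcg/kg/min × 130.9091 kg = 31941.82 mcg/min
31941.82 mcg/min × 60 min/hr = 1916509 mcg/hr
Concentration = 1424 mg ÷ 334 mL = 4.263473 mg/mL = 4263.473 mcg/mL
Rate = 1916509 mcg/hr ÷ 4263.473 mcg/mL = 449.5183 mL/hr
Volume infused = 449.5183 mL/hr × 0.6 hr = 269.711 mL
Volume remaining = 334 − 269.711 = 64.28903 mL
Drug remaining = 64.28903 mL × 4263.473 mcg/mL = 274094.5 mcg = 274.0945 mg

274 mg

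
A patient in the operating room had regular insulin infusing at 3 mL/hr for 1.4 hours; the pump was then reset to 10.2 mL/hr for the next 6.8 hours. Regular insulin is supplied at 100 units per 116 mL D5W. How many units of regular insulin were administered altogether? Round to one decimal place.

63.4 units

Concentration = 100 units ÷ 116 mL = 0.862069 units/mL
Stage 1: 3 mL/hr × 1.4 hr = 4.2 mL → 4.2 mL × 0.862069 units/mL = 3.62069 units
Stage 2: 10.2 mL/hr × 6.8 hr = 69.36 mL → 69.36 mL × 0.862069 units/mL = 59.7931 units
Total = 3.62069 + 59.7931 = 63.41379 units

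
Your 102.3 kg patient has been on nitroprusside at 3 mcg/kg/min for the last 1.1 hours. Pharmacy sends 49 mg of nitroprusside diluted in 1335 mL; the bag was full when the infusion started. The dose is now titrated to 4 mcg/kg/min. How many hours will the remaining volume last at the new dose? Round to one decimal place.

1.2 hours

Initial rate:
Dose = 3 mcg/kg/min × 102.3 kg = 306.9 mcg/min
306.9 mcg/min × 60 min/hr = 18414 mcg/hr
Concentration = 49 mg ÷ 1335 mL = 0.03670412 mg/mL = 36.70412 mcg/mL
Rate = 18414 mcg/hr ÷ 36.70412 mcg/mL = 501.6876 mL/hr
Volume infused so far = 501.6876 mL/hr × 1.1 hr = 551.8563 mL
Volume remaining = 1335 − 551.8563 = 783.1437 mL
New rate:
Dose = 4 mcg/kg/min × 102.3 kg = 409.2 mcg/min
409.2 mcg/min × 60 min/hr = 24552 mcg/hr
Rate = 24552 mcg/hr ÷ 36.70412 mcg/mL = 668.9167 mL/hr
Time remaining = 783.1437 mL ÷ 668.9167 mL/hr = 1.170764 hr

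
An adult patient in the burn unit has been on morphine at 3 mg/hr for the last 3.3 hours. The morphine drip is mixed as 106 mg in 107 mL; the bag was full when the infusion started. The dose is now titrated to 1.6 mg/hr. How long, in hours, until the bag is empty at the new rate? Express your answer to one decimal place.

60.1 hours

Initial rate:
Concentration = 106 mg ÷ 107 mL = 0.9906542 mg/mL
Rate = 3 mg/hr ÷ 0.9906542 mg/mL = 3.028302 mL/hr
Volume infused so far = 3.028302 mL/hr × 3.3 hr = 9.993396 mL
Volume remaining = 107 − 9.993396 = 97.0066 mL
New rate:
Rate = 1.6 mg/hr ÷ 0.9906542 mg/mL = 1.615094 mL/hr
Time remaining = 97.0066 mL ÷ 1.615094 mL/hr = 60.0625 hr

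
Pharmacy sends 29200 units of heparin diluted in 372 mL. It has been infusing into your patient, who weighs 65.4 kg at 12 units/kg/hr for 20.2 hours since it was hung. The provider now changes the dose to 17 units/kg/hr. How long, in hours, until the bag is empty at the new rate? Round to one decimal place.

12.0 hours

Initial rate:
Dose = 12 units/kg/hr × 65.4 kg = 784.8 units/hr
Concentration = 29200 units ÷ 372 mL = 78.49462 units/mL
Rate = 784.8 units/hr ÷ 78.49462 units/mL = 9.998137 mL/hr
Volume infused so far = 9.998137 mL/hr × 20.2 hr = 201.9624 mL
Volume remaining = 372 − 201.9624 = 170.0376 mL
New rate:
Dose = 17 units/kg/hr × 65.4 kg = 1111.8 units/hr
Rate = 1111.8 units/hr ÷ 78.49462 units/mL = 14.16403 mL/hr
Time remaining = 170.0376 mL ÷ 14.16403 mL/hr = 12.00489 hr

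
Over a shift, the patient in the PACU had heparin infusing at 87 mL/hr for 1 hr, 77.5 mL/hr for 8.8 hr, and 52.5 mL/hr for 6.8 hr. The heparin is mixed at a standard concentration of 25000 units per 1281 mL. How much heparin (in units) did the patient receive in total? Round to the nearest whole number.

21975 units

Concentration = 25000 units ÷ 1281 mL = 19.516 units/mL
Stage 1: 87 mL/hr × 1 hr = 87 mL → 87 mL × 19.516 units/mL = 1697.892 units
Stage 2: 77.5 mL/hr × 8.8 hr = 682 mL → 682 mL × 19.516 units/mL = 13309.91 units
Stage 3: 52.5 mL/hr × 6.8 hr = 357 mL → 357 mL × 19.516 units/mL = 6967.213 units
Total = 1697.892 + 13309.91 + 6967.213 = 21975.02 units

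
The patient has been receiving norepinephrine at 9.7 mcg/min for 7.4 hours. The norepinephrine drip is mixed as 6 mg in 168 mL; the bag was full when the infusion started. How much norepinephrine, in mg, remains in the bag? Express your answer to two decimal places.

9.7 mcg/min × 60 min/hr = 582 mcg/hr
Concentration = 6 mg ÷ 168 mL = 0.03571429 mg/mL = 35.71429 mcg/mL
Rate = 582 mcg/hr ÷ 35.71429 mcg/mL = 16.296 mL/hr
Volume infused = 16.296 mL/hr × 7.4 hr = 120.5904 mL
Volume remaining = 168 − 120.5904 = 47.4096 mL
Drug remaining = 47.4096 mL × 35.71429 mcg/mL = 1693.2 mcg = 1.6932 mg

1.69 mg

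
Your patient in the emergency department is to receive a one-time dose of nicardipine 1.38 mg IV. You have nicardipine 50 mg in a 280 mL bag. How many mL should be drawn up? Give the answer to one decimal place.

7.7 mL

Concentration = 50 mg ÷ 280 mL = 0.1785714 mg/mL
Volume = 1.38 mg ÷ 0.1785714 mg/mL = 7.728 mL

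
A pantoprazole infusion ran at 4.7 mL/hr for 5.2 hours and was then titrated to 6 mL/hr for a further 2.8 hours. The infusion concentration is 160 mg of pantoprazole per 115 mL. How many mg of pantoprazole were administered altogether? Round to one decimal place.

57.4 mg

Concentration = 160 mg ÷ 115 mL = 1.391304 mg/mL
Stage 1: 4.7 mL/hr × 5.2 hr = 24.44 mL → 24.44 mL × 1.391304 mg/mL = 34.00348 mg
Stage 2: 6 mL/hr × 2.8 hr = 16.8 mL → 16.8 mL × 1.391304 mg/mL = 23.37391 mg
Total = 34.00348 + 23.37391 = 57.37739 mg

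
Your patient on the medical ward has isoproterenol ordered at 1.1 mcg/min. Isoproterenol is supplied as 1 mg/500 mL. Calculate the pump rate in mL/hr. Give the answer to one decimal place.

33.0 mL/hr

1.1 mcg/min × 60 min/hr = 66 mcg/hr
Concentration = 1 mg ÷ 500 mL = 0.002 mg/mL = 2 mcg/mL
Rate = 66 mcg/hr ÷ 2 mcg/mL = 33 mL/hr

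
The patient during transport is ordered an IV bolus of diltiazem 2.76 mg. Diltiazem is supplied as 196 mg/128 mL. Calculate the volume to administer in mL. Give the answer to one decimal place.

Concentration = 196 mg ÷ 128 mL = 1.53125 mg/mL
Volume = 2.76 mg ÷ 1.53125 mg/mL = 1.802449 mL

1.8 mL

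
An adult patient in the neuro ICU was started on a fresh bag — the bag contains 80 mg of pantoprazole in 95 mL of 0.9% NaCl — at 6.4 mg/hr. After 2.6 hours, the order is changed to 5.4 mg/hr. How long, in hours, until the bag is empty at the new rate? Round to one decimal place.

11.7 hours

Initial rate:
Concentration = 80 mg ÷ 95 mL = 0.8421053 mg/mL
Rate = 6.4 mg/hr ÷ 0.8421053 mg/mL = 7.6 mL/hr
Volume infused so far = 7.6 mL/hr × 2.6 hr = 19.76 mL
Volume remaining = 95 − 19.76 = 75.24 mL
New rate:
Rate = 5.4 mg/hr ÷ 0.8421053 mg/mL = 6.4125 mL/hr
Time remaining = 75.24 mL ÷ 6.4125 mL/hr = 11.73333 hr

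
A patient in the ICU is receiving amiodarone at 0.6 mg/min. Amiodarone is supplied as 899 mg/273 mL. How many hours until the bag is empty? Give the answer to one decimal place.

0.6 mg/min × 60 min/hr = 36 mg/hr
Concentration = 899 mg ÷ 273 mL = 3.29304 mg/mL
Rate = 36 mg/hr ÷ 3.29304 mg/mL = 10.93215 mL/hr
Duration = 273 mL ÷ 10.93215 mL/hr = 24.97222 hr

25.0 hours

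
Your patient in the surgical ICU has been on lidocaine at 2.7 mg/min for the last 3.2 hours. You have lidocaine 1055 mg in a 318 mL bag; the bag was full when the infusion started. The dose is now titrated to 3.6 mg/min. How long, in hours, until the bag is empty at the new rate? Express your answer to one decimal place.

Initial rate:
2.7 mg/min × 60 min/hr = 162 mg/hr
Concentration = 1055 mg ÷ 318 mL = 3.31761 mg/mL
Rate = 162 mg/hr ÷ 3.31761 mg/mL = 48.83033 mL/hr
Volume infused so far = 48.83033 mL/hr × 3.2 hr = 156.2571 mL
Volume remaining = 318 − 156.2571 = 161.7429 mL
New rate:
3.6 mg/min × 60 min/hr = 216 mg/hr
Rate = 216 mg/hr ÷ 3.31761 mg/mL = 65.10711 mL/hr
Time remaining = 161.7429 mL ÷ 65.10711 mL/hr = 2.484259 hr

2.5 hours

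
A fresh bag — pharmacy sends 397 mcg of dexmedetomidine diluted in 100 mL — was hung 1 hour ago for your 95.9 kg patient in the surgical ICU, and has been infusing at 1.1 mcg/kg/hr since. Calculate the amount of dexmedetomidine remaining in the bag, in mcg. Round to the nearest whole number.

Dose = 1.1 mcg/kg/hr × 95.9 kg = 105.49 mcg/hr
Concentration = 397 mcg ÷ 100 mL = 3.97 mcg/mL
Rate = 105.49 mcg/hr ÷ 3.97 mcg/mL = 26.57179 mL/hr
Volume infused = 26.57179 mL/hr × 1 hr = 26.57179 mL
Volume remaining = 100 − 26.57179 = 73.42821 mL
Drug remaining = 73.42821 mL × 3.97 mcg/mL = 291.51 mcg

292 mcg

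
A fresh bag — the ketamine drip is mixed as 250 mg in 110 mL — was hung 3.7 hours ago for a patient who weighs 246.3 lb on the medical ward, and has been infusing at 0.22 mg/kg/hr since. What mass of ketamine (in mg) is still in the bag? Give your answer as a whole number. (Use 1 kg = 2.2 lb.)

Weight = 246.3 lb ÷ 2.2 lb/kg = 111.9545 kg
Dose = 0.22 mg/kg/hr × 111.9545 kg = 24.63 mg/hr
Concentration = 250 mg ÷ 110 mL = 2.272727 mg/mL
Rate = 24.63 mg/hr ÷ 2.272727 mg/mL = 10.8372 mL/hr
Volume infused = 10.8372 mL/hr × 3.7 hr = 40.09764 mL
Volume remaining = 110 − 40.09764 = 69.90236 mL
Drug remaining = 69.90236 mL × 2.272727 mg/mL = 158.869 mg

159 mg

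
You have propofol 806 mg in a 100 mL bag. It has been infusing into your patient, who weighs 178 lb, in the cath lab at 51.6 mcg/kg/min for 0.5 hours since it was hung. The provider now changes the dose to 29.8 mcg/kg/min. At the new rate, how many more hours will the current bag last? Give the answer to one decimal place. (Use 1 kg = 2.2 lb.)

Initial rate:
Weight = 178 lb ÷ 2.2 lb/kg = 80.90909 kg
Dose = 51.6 mcg/kg/min × 80.90909 kg = 4174.909 mcg/min
4174.909 mcg/min × 60 min/hr = 250494.5 mcg/hr
Concentration = 806 mg ÷ 100 mL = 8.06 mg/mL = 8060 mcg/mL
Rate = 250494.5 mcg/hr ÷ 8060 mcg/mL = 31.07873 mL/hr
Volume infused so far = 31.07873 mL/hr × 0.5 hr = 15.53936 mL
Volume remaining = 100 − 15.53936 = 84.46064 mL
New rate:
Dose = 29.8 mcg/kg/min × 80.90909 kg = 2411.091 mcg/min
2411.091 mcg/min × 60 min/hr = 144665.5 mcg/hr
Rate = 144665.5 mcg/hr ÷ 8060 mcg/mL = 17.94857 mL/hr
Time remaining = 84.46064 mL ÷ 17.94857 mL/hr = 4.705703 hr

4.7 hours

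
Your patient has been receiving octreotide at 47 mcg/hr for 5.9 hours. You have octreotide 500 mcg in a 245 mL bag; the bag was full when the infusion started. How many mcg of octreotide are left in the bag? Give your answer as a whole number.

223 mcg

Concentration = 500 mcg ÷ 245 mL = 2.040816 mcg/mL
Rate = 47 mcg/hr ÷ 2.040816 mcg/mL = 23.03 mL/hr
Volume infused = 23.03 mL/hr × 5.9 hr = 135.877 mL
Volume remaining = 245 − 135.877 = 109.123 mL
Drug remaining = 109.123 mL × 2.040816 mcg/mL = 222.7 mcg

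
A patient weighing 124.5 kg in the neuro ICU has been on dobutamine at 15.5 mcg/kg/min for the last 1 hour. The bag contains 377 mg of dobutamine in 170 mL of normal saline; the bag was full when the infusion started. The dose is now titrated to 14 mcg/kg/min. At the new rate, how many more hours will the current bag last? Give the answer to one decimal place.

2.5 hours

Initial rate:
Dose = 15.5 mcg/kg/min × 124.5 kg = 1929.75 mcg/min
1929.75 mcg/min × 60 min/hr = 115785 mcg/hr
Concentration = 377 mg ÷ 170 mL = 2.217647 mg/mL = 2217.647 mcg/mL
Rate = 115785 mcg/hr ÷ 2217.647 mcg/mL = 52.21074 mL/hr
Volume infused so far = 52.21074 mL/hr × 1 hr = 52.21074 mL
Volume remaining = 170 − 52.21074 = 117.7893 mL
New rate:
Dose = 14 mcg/kg/min × 124.5 kg = 1743 mcg/min
1743 mcg/min × 60 min/hr = 104580 mcg/hr
Rate = 104580 mcg/hr ÷ 2217.647 mcg/mL = 47.15809 mL/hr
Time remaining = 117.7893 mL ÷ 47.15809 mL/hr = 2.497753 hr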